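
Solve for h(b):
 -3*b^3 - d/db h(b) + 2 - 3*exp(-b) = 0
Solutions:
 h(b) = C1 - 3*b^4/4 + 2*b + 3*exp(-b)


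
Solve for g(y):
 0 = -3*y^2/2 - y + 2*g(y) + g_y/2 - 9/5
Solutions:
 g(y) = C1*exp(-4*y) + 3*y^2/4 + y/8 + 139/160


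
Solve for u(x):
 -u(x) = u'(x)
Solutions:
 u(x) = C1*exp(-x)


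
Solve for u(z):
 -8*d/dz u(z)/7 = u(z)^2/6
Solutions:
 u(z) = 48/(C1 + 7*z)


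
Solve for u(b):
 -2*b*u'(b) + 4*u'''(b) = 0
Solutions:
 u(b) = C1 + Integral(C2*airyai(2^(2/3)*b/2) + C3*airybi(2^(2/3)*b/2), b)


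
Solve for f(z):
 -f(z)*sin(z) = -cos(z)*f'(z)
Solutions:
 f(z) = C1/cos(z)


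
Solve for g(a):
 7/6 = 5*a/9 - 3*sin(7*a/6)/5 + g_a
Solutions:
 g(a) = C1 - 5*a^2/18 + 7*a/6 - 18*cos(7*a/6)/35


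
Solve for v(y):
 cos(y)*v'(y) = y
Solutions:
 v(y) = C1 + Integral(y/cos(y), y)


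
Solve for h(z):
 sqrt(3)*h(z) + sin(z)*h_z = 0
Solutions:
 h(z) = C1*(cos(z) + 1)^(sqrt(3)/2)/(cos(z) - 1)^(sqrt(3)/2)


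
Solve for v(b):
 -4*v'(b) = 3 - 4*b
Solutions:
 v(b) = C1 + b^2/2 - 3*b/4


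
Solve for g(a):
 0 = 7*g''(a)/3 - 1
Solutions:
 g(a) = C1 + C2*a + 3*a^2/14


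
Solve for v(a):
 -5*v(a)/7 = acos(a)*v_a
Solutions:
 v(a) = C1*exp(-5*Integral(1/acos(a), a)/7)


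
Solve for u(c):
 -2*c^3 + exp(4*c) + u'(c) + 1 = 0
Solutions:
 u(c) = C1 + c^4/2 - c - exp(4*c)/4


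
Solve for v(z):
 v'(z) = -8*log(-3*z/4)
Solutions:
 v(z) = C1 - 8*z*log(-z) + 8*z*(-log(3) + 1 + 2*log(2))


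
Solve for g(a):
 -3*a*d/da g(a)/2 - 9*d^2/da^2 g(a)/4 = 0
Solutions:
 g(a) = C1 + C2*erf(sqrt(3)*a/3)


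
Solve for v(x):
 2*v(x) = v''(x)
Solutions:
 v(x) = C1*exp(-sqrt(2)*x) + C2*exp(sqrt(2)*x)


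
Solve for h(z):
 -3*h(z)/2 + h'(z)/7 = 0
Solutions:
 h(z) = C1*exp(21*z/2)


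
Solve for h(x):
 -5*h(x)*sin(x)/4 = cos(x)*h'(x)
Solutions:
 h(x) = C1*cos(x)^(5/4)


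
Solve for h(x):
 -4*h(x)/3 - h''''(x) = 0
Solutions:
 h(x) = (C1*sin(3^(3/4)*x/3) + C2*cos(3^(3/4)*x/3))*exp(-3^(3/4)*x/3) + (C3*sin(3^(3/4)*x/3) + C4*cos(3^(3/4)*x/3))*exp(3^(3/4)*x/3)


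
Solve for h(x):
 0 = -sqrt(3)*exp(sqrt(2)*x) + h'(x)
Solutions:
 h(x) = C1 + sqrt(6)*exp(sqrt(2)*x)/2


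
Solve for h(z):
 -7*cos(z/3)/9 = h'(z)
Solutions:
 h(z) = C1 - 7*sin(z/3)/3


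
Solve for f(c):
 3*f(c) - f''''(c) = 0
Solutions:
 f(c) = C1*exp(-3^(1/4)*c) + C2*exp(3^(1/4)*c) + C3*sin(3^(1/4)*c) + C4*cos(3^(1/4)*c)


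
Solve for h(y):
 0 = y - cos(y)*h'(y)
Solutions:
 h(y) = C1 + Integral(y/cos(y), y)


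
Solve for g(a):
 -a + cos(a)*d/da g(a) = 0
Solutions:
 g(a) = C1 + Integral(a/cos(a), a)


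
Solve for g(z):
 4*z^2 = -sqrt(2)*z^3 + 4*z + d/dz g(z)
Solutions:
 g(z) = C1 + sqrt(2)*z^4/4 + 4*z^3/3 - 2*z^2


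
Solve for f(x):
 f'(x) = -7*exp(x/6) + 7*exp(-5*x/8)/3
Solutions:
 f(x) = C1 - 42*exp(x/6) - 56*exp(-5*x/8)/15


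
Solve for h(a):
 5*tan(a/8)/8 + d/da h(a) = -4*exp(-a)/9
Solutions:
 h(a) = C1 - 5*log(tan(a/8)^2 + 1)/2 + 4*exp(-a)/9


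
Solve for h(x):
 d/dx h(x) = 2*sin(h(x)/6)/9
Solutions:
 -2*x/9 + 3*log(cos(h(x)/6) - 1) - 3*log(cos(h(x)/6) + 1) = C1


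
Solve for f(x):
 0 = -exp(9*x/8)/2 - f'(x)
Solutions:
 f(x) = C1 - 4*exp(9*x/8)/9


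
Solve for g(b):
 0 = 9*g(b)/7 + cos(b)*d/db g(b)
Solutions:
 g(b) = C1*(sin(b) - 1)^(9/14)/(sin(b) + 1)^(9/14)


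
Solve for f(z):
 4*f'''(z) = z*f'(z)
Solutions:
 f(z) = C1 + Integral(C2*airyai(2^(1/3)*z/2) + C3*airybi(2^(1/3)*z/2), z)


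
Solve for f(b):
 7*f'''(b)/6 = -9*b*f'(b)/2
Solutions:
 f(b) = C1 + Integral(C2*airyai(-3*7^(2/3)*b/7) + C3*airybi(-3*7^(2/3)*b/7), b)


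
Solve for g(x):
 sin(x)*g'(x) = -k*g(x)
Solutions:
 g(x) = C1*exp(k*(-log(cos(x) - 1) + log(cos(x) + 1))/2)


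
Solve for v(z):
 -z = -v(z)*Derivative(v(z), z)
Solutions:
 v(z) = -sqrt(C1 + z^2)
 v(z) = sqrt(C1 + z^2)


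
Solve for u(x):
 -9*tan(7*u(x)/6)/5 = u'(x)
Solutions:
 u(x) = -6*asin(C1*exp(-21*x/10))/7 + 6*pi/7
 u(x) = 6*asin(C1*exp(-21*x/10))/7


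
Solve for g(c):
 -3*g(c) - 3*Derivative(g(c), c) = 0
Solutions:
 g(c) = C1*exp(-c)


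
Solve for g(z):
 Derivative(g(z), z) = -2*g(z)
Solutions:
 g(z) = C1*exp(-2*z)


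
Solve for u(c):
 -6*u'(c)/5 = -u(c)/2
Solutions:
 u(c) = C1*exp(5*c/12)


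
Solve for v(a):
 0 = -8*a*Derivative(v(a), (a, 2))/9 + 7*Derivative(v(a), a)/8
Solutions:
 v(a) = C1 + C2*a^(127/64)


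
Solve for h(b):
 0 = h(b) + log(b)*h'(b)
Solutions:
 h(b) = C1*exp(-li(b))


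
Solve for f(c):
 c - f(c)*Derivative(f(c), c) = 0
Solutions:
 f(c) = -sqrt(C1 + c^2)
 f(c) = sqrt(C1 + c^2)


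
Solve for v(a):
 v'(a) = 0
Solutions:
 v(a) = C1


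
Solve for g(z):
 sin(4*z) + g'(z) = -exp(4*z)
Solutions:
 g(z) = C1 - exp(4*z)/4 + cos(4*z)/4


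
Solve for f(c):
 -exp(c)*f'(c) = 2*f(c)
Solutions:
 f(c) = C1*exp(2*exp(-c))


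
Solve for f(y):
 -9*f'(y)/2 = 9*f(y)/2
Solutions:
 f(y) = C1*exp(-y)


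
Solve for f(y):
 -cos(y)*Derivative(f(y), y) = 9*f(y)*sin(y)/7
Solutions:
 f(y) = C1*cos(y)^(9/7)


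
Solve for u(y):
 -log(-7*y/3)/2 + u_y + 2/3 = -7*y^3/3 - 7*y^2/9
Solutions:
 u(y) = C1 - 7*y^4/12 - 7*y^3/27 + y*log(-y)/2 + y*(-7 - 3*log(3) + 3*log(7))/6


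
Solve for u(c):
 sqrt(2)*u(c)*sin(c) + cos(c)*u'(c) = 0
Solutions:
 u(c) = C1*cos(c)^(sqrt(2))


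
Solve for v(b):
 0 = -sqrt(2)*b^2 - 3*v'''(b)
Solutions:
 v(b) = C1 + C2*b + C3*b^2 - sqrt(2)*b^5/180


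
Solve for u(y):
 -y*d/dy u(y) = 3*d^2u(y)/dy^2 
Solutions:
 u(y) = C1 + C2*erf(sqrt(6)*y/6)


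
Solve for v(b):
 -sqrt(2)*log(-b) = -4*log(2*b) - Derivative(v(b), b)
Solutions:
 v(b) = C1 - b*(4 - sqrt(2))*log(b) + b*(-4*log(2) - sqrt(2) + 4 + sqrt(2)*I*pi)


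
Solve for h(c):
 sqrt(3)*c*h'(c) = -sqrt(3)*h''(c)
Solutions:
 h(c) = C1 + C2*erf(sqrt(2)*c/2)


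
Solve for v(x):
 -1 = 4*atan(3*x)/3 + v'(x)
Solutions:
 v(x) = C1 - 4*x*atan(3*x)/3 - x + 2*log(9*x^2 + 1)/9


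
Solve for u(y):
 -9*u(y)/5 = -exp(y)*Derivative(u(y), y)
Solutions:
 u(y) = C1*exp(-9*exp(-y)/5)


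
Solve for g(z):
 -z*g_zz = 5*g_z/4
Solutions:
 g(z) = C1 + C2/z^(1/4)


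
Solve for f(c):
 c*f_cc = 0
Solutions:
 f(c) = C1 + C2*c


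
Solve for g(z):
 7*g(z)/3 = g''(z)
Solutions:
 g(z) = C1*exp(-sqrt(21)*z/3) + C2*exp(sqrt(21)*z/3)


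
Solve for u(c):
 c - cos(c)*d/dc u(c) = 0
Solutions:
 u(c) = C1 + Integral(c/cos(c), c)


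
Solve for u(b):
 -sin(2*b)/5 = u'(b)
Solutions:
 u(b) = C1 + cos(2*b)/10


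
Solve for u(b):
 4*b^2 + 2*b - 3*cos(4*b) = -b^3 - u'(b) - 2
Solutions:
 u(b) = C1 - b^4/4 - 4*b^3/3 - b^2 - 2*b + 3*sin(4*b)/4


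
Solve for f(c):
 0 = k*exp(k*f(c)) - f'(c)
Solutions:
 f(c) = Piecewise((log(-1/(C1*k + c*k^2))/k, Ne(k, 0)), (nan, True))
 f(c) = Piecewise((C1 + c*k, Eq(k, 0)), (nan, True))


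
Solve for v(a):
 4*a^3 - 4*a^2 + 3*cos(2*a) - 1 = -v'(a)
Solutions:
 v(a) = C1 - a^4 + 4*a^3/3 + a - 3*sin(2*a)/2


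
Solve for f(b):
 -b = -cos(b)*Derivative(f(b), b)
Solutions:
 f(b) = C1 + Integral(b/cos(b), b)


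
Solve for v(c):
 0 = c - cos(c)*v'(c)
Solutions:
 v(c) = C1 + Integral(c/cos(c), c)


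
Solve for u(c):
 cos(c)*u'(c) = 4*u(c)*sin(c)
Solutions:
 u(c) = C1/cos(c)^4


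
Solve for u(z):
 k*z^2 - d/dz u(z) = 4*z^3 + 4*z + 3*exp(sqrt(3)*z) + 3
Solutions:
 u(z) = C1 + k*z^3/3 - z^4 - 2*z^2 - 3*z - sqrt(3)*exp(sqrt(3)*z)


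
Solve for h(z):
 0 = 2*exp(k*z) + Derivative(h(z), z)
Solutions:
 h(z) = C1 - 2*exp(k*z)/k


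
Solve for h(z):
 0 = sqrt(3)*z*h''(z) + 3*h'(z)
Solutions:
 h(z) = C1 + C2*z^(1 - sqrt(3))


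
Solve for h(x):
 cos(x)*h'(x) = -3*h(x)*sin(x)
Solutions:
 h(x) = C1*cos(x)^3


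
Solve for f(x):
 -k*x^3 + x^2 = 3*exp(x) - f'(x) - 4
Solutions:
 f(x) = C1 + k*x^4/4 - x^3/3 - 4*x + 3*exp(x)


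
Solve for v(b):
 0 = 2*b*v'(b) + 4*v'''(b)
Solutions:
 v(b) = C1 + Integral(C2*airyai(-2^(2/3)*b/2) + C3*airybi(-2^(2/3)*b/2), b)


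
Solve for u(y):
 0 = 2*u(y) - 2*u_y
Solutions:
 u(y) = C1*exp(y)


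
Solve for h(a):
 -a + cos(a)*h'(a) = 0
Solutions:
 h(a) = C1 + Integral(a/cos(a), a)


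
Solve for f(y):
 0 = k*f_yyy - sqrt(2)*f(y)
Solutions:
 f(y) = C1*exp(2^(1/6)*y*(1/k)^(1/3)) + C2*exp(2^(1/6)*y*(-1 + sqrt(3)*I)*(1/k)^(1/3)/2) + C3*exp(-2^(1/6)*y*(1 + sqrt(3)*I)*(1/k)^(1/3)/2)


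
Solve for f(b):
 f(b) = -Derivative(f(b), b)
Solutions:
 f(b) = C1*exp(-b)


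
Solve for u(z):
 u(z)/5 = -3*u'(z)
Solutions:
 u(z) = C1*exp(-z/15)


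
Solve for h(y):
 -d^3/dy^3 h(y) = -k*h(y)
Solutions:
 h(y) = C1*exp(k^(1/3)*y) + C2*exp(k^(1/3)*y*(-1 + sqrt(3)*I)/2) + C3*exp(-k^(1/3)*y*(1 + sqrt(3)*I)/2)


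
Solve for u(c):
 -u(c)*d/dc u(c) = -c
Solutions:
 u(c) = -sqrt(C1 + c^2)
 u(c) = sqrt(C1 + c^2)


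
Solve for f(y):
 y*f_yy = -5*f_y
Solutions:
 f(y) = C1 + C2/y^4


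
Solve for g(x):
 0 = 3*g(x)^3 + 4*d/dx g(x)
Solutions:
 g(x) = -sqrt(2)*sqrt(-1/(C1 - 3*x))
 g(x) = sqrt(2)*sqrt(-1/(C1 - 3*x))


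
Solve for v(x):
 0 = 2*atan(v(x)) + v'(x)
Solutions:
 Integral(1/atan(_y), (_y, v(x))) = C1 - 2*x


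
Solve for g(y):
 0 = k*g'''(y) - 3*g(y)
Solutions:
 g(y) = C1*exp(3^(1/3)*y*(1/k)^(1/3)) + C2*exp(y*(-3^(1/3) + 3^(5/6)*I)*(1/k)^(1/3)/2) + C3*exp(-y*(3^(1/3) + 3^(5/6)*I)*(1/k)^(1/3)/2)


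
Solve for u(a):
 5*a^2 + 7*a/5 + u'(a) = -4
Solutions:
 u(a) = C1 - 5*a^3/3 - 7*a^2/10 - 4*a


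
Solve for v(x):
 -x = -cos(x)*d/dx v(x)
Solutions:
 v(x) = C1 + Integral(x/cos(x), x)


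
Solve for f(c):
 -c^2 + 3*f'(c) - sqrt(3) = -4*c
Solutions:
 f(c) = C1 + c^3/9 - 2*c^2/3 + sqrt(3)*c/3


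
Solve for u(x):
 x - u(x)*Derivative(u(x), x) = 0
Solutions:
 u(x) = -sqrt(C1 + x^2)
 u(x) = sqrt(C1 + x^2)


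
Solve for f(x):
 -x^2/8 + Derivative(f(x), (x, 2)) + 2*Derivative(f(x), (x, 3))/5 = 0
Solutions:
 f(x) = C1 + C2*x + C3*exp(-5*x/2) + x^4/96 - x^3/60 + x^2/50


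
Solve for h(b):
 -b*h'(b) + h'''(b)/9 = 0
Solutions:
 h(b) = C1 + Integral(C2*airyai(3^(2/3)*b) + C3*airybi(3^(2/3)*b), b)


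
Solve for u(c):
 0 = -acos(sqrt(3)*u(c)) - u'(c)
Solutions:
 Integral(1/acos(sqrt(3)*_y), (_y, u(c))) = C1 - c


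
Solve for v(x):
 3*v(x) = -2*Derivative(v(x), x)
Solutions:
 v(x) = C1*exp(-3*x/2)


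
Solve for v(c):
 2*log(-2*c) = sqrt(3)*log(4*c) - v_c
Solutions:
 v(c) = C1 + c*(-2 + sqrt(3))*log(c) + c*(-sqrt(3) - 2*log(2) + 2 + 2*sqrt(3)*log(2) - 2*I*pi)


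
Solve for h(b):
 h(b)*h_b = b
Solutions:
 h(b) = -sqrt(C1 + b^2)
 h(b) = sqrt(C1 + b^2)


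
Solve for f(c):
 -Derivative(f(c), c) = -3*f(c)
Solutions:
 f(c) = C1*exp(3*c)


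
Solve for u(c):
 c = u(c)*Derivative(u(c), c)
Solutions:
 u(c) = -sqrt(C1 + c^2)
 u(c) = sqrt(C1 + c^2)


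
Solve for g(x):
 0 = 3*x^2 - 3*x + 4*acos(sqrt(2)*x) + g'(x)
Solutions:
 g(x) = C1 - x^3 + 3*x^2/2 - 4*x*acos(sqrt(2)*x) + 2*sqrt(2)*sqrt(1 - 2*x^2)


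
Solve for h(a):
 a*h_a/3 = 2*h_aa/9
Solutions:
 h(a) = C1 + C2*erfi(sqrt(3)*a/2)


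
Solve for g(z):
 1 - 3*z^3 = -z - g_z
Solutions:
 g(z) = C1 + 3*z^4/4 - z^2/2 - z


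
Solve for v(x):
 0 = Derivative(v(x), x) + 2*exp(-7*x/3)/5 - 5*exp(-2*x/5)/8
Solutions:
 v(x) = C1 + 6*exp(-7*x/3)/35 - 25*exp(-2*x/5)/16


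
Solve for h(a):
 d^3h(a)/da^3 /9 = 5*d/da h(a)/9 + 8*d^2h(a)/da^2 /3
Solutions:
 h(a) = C1 + C2*exp(a*(12 - sqrt(149))) + C3*exp(a*(12 + sqrt(149)))


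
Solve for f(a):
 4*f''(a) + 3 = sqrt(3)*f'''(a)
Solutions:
 f(a) = C1 + C2*a + C3*exp(4*sqrt(3)*a/3) - 3*a^2/8


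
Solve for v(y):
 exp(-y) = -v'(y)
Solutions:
 v(y) = C1 + exp(-y)


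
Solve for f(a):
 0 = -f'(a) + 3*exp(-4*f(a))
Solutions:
 f(a) = log(-I*(C1 + 12*a)^(1/4))
 f(a) = log(I*(C1 + 12*a)^(1/4))
 f(a) = log(-(C1 + 12*a)^(1/4))
 f(a) = log(C1 + 12*a)/4


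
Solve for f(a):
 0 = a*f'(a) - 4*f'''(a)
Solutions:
 f(a) = C1 + Integral(C2*airyai(2^(1/3)*a/2) + C3*airybi(2^(1/3)*a/2), a)


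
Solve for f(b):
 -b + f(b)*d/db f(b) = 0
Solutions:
 f(b) = -sqrt(C1 + b^2)
 f(b) = sqrt(C1 + b^2)


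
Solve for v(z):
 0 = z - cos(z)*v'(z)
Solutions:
 v(z) = C1 + Integral(z/cos(z), z)


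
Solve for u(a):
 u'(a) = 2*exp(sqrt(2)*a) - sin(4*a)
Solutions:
 u(a) = C1 + sqrt(2)*exp(sqrt(2)*a) + cos(4*a)/4


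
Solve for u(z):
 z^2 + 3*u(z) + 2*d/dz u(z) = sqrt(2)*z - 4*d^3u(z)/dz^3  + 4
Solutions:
 u(z) = C1*exp(-3^(1/3)*z*(-(27 + sqrt(753))^(1/3) + 2*3^(1/3)/(27 + sqrt(753))^(1/3))/12)*sin(3^(1/6)*z*(6/(27 + sqrt(753))^(1/3) + 3^(2/3)*(27 + sqrt(753))^(1/3))/12) + C2*exp(-3^(1/3)*z*(-(27 + sqrt(753))^(1/3) + 2*3^(1/3)/(27 + sqrt(753))^(1/3))/12)*cos(3^(1/6)*z*(6/(27 + sqrt(753))^(1/3) + 3^(2/3)*(27 + sqrt(753))^(1/3))/12) + C3*exp(3^(1/3)*z*(-(27 + sqrt(753))^(1/3) + 2*3^(1/3)/(27 + sqrt(753))^(1/3))/6) - z^2/3 + 4*z/9 + sqrt(2)*z/3 - 2*sqrt(2)/9 + 28/27


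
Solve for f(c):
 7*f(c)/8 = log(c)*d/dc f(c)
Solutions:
 f(c) = C1*exp(7*li(c)/8)


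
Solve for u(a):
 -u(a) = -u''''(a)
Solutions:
 u(a) = C1*exp(-a) + C2*exp(a) + C3*sin(a) + C4*cos(a)


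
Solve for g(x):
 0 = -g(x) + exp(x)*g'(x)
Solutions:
 g(x) = C1*exp(-exp(-x))


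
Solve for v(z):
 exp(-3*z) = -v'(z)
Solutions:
 v(z) = C1 + exp(-3*z)/3


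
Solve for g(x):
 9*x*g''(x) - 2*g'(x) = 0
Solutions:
 g(x) = C1 + C2*x^(11/9)


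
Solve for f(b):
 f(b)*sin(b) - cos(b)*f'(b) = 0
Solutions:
 f(b) = C1/cos(b)


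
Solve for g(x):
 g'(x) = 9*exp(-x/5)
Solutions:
 g(x) = C1 - 45*exp(-x/5)


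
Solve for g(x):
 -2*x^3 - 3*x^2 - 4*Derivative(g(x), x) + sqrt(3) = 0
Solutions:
 g(x) = C1 - x^4/8 - x^3/4 + sqrt(3)*x/4


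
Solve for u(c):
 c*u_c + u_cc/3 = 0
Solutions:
 u(c) = C1 + C2*erf(sqrt(6)*c/2)


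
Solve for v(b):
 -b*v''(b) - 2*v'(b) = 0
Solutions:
 v(b) = C1 + C2/b


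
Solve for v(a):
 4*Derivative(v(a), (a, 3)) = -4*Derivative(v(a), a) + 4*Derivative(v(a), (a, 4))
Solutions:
 v(a) = C1 + C2*exp(a*(-2^(2/3)*(3*sqrt(93) + 29)^(1/3) - 2*2^(1/3)/(3*sqrt(93) + 29)^(1/3) + 4)/12)*sin(2^(1/3)*sqrt(3)*a*(-2^(1/3)*(3*sqrt(93) + 29)^(1/3) + 2/(3*sqrt(93) + 29)^(1/3))/12) + C3*exp(a*(-2^(2/3)*(3*sqrt(93) + 29)^(1/3) - 2*2^(1/3)/(3*sqrt(93) + 29)^(1/3) + 4)/12)*cos(2^(1/3)*sqrt(3)*a*(-2^(1/3)*(3*sqrt(93) + 29)^(1/3) + 2/(3*sqrt(93) + 29)^(1/3))/12) + C4*exp(a*(2*2^(1/3)/(3*sqrt(93) + 29)^(1/3) + 2 + 2^(2/3)*(3*sqrt(93) + 29)^(1/3))/6)


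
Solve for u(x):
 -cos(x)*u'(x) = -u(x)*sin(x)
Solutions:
 u(x) = C1/cos(x)


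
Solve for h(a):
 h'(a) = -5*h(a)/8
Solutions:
 h(a) = C1*exp(-5*a/8)


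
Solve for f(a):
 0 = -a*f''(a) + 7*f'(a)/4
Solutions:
 f(a) = C1 + C2*a^(11/4)


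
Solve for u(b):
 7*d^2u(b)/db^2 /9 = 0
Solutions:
 u(b) = C1 + C2*b


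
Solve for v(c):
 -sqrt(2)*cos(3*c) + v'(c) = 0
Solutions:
 v(c) = C1 + sqrt(2)*sin(3*c)/3


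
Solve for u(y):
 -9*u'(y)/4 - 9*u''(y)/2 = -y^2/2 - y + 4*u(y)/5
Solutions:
 u(y) = 5*y^2/8 - 145*y/64 + (C1*sin(sqrt(415)*y/60) + C2*cos(sqrt(415)*y/60))*exp(-y/4) - 675/1024


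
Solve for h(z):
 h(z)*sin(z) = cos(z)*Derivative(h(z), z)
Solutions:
 h(z) = C1/cos(z)


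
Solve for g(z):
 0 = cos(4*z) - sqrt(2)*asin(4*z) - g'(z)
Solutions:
 g(z) = C1 - sqrt(2)*(z*asin(4*z) + sqrt(1 - 16*z^2)/4) + sin(4*z)/4


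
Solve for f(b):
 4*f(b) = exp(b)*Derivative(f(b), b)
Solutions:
 f(b) = C1*exp(-4*exp(-b))


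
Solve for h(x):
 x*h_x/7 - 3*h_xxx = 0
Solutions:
 h(x) = C1 + Integral(C2*airyai(21^(2/3)*x/21) + C3*airybi(21^(2/3)*x/21), x)


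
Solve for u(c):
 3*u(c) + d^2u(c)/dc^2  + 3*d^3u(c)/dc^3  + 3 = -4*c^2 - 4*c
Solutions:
 u(c) = C1*exp(c*(-4 + 2*2^(1/3)/(27*sqrt(733) + 731)^(1/3) + 2^(2/3)*(27*sqrt(733) + 731)^(1/3))/36)*sin(2^(1/3)*sqrt(3)*c*(-2^(1/3)*(27*sqrt(733) + 731)^(1/3) + 2/(27*sqrt(733) + 731)^(1/3))/36) + C2*exp(c*(-4 + 2*2^(1/3)/(27*sqrt(733) + 731)^(1/3) + 2^(2/3)*(27*sqrt(733) + 731)^(1/3))/36)*cos(2^(1/3)*sqrt(3)*c*(-2^(1/3)*(27*sqrt(733) + 731)^(1/3) + 2/(27*sqrt(733) + 731)^(1/3))/36) + C3*exp(-c*(2*2^(1/3)/(27*sqrt(733) + 731)^(1/3) + 2 + 2^(2/3)*(27*sqrt(733) + 731)^(1/3))/18) - 4*c^2/3 - 4*c/3 - 1/9


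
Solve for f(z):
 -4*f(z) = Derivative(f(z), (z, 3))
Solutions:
 f(z) = C3*exp(-2^(2/3)*z) + (C1*sin(2^(2/3)*sqrt(3)*z/2) + C2*cos(2^(2/3)*sqrt(3)*z/2))*exp(2^(2/3)*z/2)


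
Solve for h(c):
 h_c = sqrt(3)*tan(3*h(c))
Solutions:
 h(c) = -asin(C1*exp(3*sqrt(3)*c))/3 + pi/3
 h(c) = asin(C1*exp(3*sqrt(3)*c))/3


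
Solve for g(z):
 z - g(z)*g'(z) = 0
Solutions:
 g(z) = -sqrt(C1 + z^2)
 g(z) = sqrt(C1 + z^2)


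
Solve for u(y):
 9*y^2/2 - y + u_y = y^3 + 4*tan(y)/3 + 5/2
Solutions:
 u(y) = C1 + y^4/4 - 3*y^3/2 + y^2/2 + 5*y/2 - 4*log(cos(y))/3


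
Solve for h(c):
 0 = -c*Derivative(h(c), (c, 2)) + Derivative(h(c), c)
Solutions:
 h(c) = C1 + C2*c^2


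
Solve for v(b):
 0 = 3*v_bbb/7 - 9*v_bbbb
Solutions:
 v(b) = C1 + C2*b + C3*b^2 + C4*exp(b/21)


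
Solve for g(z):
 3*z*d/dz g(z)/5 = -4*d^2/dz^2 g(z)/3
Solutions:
 g(z) = C1 + C2*erf(3*sqrt(10)*z/20)


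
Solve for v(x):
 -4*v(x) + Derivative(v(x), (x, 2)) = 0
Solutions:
 v(x) = C1*exp(-2*x) + C2*exp(2*x)


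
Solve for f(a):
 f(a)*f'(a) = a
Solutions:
 f(a) = -sqrt(C1 + a^2)
 f(a) = sqrt(C1 + a^2)


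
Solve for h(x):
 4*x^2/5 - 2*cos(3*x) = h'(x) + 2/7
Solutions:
 h(x) = C1 + 4*x^3/15 - 2*x/7 - 2*sin(3*x)/3


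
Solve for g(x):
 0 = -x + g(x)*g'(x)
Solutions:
 g(x) = -sqrt(C1 + x^2)
 g(x) = sqrt(C1 + x^2)


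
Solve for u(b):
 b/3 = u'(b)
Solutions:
 u(b) = C1 + b^2/6


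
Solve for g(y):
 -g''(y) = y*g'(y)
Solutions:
 g(y) = C1 + C2*erf(sqrt(2)*y/2)


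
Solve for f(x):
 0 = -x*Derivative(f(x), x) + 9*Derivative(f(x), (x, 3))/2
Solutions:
 f(x) = C1 + Integral(C2*airyai(6^(1/3)*x/3) + C3*airybi(6^(1/3)*x/3), x)


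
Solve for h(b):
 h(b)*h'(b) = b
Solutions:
 h(b) = -sqrt(C1 + b^2)
 h(b) = sqrt(C1 + b^2)


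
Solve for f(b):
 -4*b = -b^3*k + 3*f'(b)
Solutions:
 f(b) = C1 + b^4*k/12 - 2*b^2/3


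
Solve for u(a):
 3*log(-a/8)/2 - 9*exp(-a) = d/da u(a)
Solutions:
 u(a) = C1 + 3*a*log(-a)/2 + 3*a*(-3*log(2) - 1)/2 + 9*exp(-a)


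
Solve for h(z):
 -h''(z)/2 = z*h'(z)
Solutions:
 h(z) = C1 + C2*erf(z)


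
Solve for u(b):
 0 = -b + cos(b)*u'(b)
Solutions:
 u(b) = C1 + Integral(b/cos(b), b)


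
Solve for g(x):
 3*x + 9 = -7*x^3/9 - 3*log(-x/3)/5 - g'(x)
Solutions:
 g(x) = C1 - 7*x^4/36 - 3*x^2/2 - 3*x*log(-x)/5 + 3*x*(-14 + log(3))/5


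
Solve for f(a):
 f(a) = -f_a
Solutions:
 f(a) = C1*exp(-a)


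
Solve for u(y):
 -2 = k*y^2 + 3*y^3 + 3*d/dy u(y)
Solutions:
 u(y) = C1 - k*y^3/9 - y^4/4 - 2*y/3


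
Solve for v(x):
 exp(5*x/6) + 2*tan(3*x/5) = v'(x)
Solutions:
 v(x) = C1 + 6*exp(5*x/6)/5 - 10*log(cos(3*x/5))/3


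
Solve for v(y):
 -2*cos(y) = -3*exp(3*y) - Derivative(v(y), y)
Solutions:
 v(y) = C1 - exp(3*y) + 2*sin(y)


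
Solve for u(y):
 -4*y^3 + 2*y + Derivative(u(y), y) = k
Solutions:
 u(y) = C1 + k*y + y^4 - y^2


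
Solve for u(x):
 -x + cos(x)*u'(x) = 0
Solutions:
 u(x) = C1 + Integral(x/cos(x), x)


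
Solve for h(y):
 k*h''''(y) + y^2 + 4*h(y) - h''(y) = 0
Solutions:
 h(y) = C1*exp(-sqrt(2)*y*sqrt((1 - sqrt(1 - 16*k))/k)/2) + C2*exp(sqrt(2)*y*sqrt((1 - sqrt(1 - 16*k))/k)/2) + C3*exp(-sqrt(2)*y*sqrt((sqrt(1 - 16*k) + 1)/k)/2) + C4*exp(sqrt(2)*y*sqrt((sqrt(1 - 16*k) + 1)/k)/2) - y^2/4 - 1/8


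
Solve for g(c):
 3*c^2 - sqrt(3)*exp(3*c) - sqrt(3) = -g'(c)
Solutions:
 g(c) = C1 - c^3 + sqrt(3)*c + sqrt(3)*exp(3*c)/3


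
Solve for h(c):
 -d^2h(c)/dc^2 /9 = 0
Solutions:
 h(c) = C1 + C2*c


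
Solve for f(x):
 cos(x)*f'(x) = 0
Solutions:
 f(x) = C1


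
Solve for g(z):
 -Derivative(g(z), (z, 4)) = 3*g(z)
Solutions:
 g(z) = (C1*sin(sqrt(2)*3^(1/4)*z/2) + C2*cos(sqrt(2)*3^(1/4)*z/2))*exp(-sqrt(2)*3^(1/4)*z/2) + (C3*sin(sqrt(2)*3^(1/4)*z/2) + C4*cos(sqrt(2)*3^(1/4)*z/2))*exp(sqrt(2)*3^(1/4)*z/2)


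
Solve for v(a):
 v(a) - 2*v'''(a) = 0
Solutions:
 v(a) = C3*exp(2^(2/3)*a/2) + (C1*sin(2^(2/3)*sqrt(3)*a/4) + C2*cos(2^(2/3)*sqrt(3)*a/4))*exp(-2^(2/3)*a/4)


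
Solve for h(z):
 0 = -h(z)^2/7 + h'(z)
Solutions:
 h(z) = -7/(C1 + z)


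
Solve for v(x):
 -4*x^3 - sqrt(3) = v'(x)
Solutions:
 v(x) = C1 - x^4 - sqrt(3)*x


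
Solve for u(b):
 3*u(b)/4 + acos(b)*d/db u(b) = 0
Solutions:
 u(b) = C1*exp(-3*Integral(1/acos(b), b)/4)


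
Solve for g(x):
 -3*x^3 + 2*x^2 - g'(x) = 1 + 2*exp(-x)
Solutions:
 g(x) = C1 - 3*x^4/4 + 2*x^3/3 - x + 2*exp(-x)


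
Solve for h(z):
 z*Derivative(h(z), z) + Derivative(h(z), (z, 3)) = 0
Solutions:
 h(z) = C1 + Integral(C2*airyai(-z) + C3*airybi(-z), z)


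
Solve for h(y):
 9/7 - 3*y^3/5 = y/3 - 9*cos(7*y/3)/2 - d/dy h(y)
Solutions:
 h(y) = C1 + 3*y^4/20 + y^2/6 - 9*y/7 - 27*sin(7*y/3)/14


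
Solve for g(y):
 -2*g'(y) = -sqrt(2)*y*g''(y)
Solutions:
 g(y) = C1 + C2*y^(1 + sqrt(2))


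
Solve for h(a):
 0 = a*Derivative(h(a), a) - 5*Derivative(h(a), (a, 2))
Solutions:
 h(a) = C1 + C2*erfi(sqrt(10)*a/10)


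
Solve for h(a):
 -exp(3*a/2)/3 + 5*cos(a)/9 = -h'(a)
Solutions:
 h(a) = C1 + 2*exp(3*a/2)/9 - 5*sin(a)/9


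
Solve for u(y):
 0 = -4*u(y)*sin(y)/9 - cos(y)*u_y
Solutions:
 u(y) = C1*cos(y)^(4/9)


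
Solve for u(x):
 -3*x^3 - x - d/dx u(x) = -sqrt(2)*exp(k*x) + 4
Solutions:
 u(x) = C1 - 3*x^4/4 - x^2/2 - 4*x + sqrt(2)*exp(k*x)/k


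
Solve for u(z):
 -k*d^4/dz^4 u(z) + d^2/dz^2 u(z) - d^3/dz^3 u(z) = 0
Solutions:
 u(z) = C1 + C2*z + C3*exp(z*(sqrt(4*k + 1) - 1)/(2*k)) + C4*exp(-z*(sqrt(4*k + 1) + 1)/(2*k))


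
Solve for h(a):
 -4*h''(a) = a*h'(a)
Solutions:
 h(a) = C1 + C2*erf(sqrt(2)*a/4)


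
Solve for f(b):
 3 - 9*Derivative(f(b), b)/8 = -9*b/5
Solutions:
 f(b) = C1 + 4*b^2/5 + 8*b/3


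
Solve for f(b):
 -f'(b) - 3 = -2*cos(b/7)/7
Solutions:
 f(b) = C1 - 3*b + 2*sin(b/7)


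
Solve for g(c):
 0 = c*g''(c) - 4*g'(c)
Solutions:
 g(c) = C1 + C2*c^5


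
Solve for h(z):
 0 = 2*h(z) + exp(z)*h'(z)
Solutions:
 h(z) = C1*exp(2*exp(-z))


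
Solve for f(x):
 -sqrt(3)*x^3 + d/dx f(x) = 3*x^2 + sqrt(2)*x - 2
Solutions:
 f(x) = C1 + sqrt(3)*x^4/4 + x^3 + sqrt(2)*x^2/2 - 2*x


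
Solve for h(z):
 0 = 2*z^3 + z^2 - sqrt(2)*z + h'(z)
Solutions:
 h(z) = C1 - z^4/2 - z^3/3 + sqrt(2)*z^2/2


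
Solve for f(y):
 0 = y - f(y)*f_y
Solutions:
 f(y) = -sqrt(C1 + y^2)
 f(y) = sqrt(C1 + y^2)


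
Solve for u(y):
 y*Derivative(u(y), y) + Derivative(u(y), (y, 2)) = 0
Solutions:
 u(y) = C1 + C2*erf(sqrt(2)*y/2)


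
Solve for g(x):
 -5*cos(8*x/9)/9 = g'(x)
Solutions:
 g(x) = C1 - 5*sin(8*x/9)/8


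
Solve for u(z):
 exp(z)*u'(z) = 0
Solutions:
 u(z) = C1


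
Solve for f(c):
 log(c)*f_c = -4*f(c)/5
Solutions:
 f(c) = C1*exp(-4*li(c)/5)


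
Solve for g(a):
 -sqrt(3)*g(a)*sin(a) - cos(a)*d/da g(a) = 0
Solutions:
 g(a) = C1*cos(a)^(sqrt(3))


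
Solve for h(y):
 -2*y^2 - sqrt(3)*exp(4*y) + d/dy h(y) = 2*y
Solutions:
 h(y) = C1 + 2*y^3/3 + y^2 + sqrt(3)*exp(4*y)/4


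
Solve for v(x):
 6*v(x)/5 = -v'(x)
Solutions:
 v(x) = C1*exp(-6*x/5)


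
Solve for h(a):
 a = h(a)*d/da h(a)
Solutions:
 h(a) = -sqrt(C1 + a^2)
 h(a) = sqrt(C1 + a^2)


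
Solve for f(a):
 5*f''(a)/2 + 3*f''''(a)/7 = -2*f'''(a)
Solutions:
 f(a) = C1 + C2*a + (C3*sin(sqrt(14)*a/6) + C4*cos(sqrt(14)*a/6))*exp(-7*a/3)


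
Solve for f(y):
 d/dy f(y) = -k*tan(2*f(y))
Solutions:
 f(y) = -asin(C1*exp(-2*k*y))/2 + pi/2
 f(y) = asin(C1*exp(-2*k*y))/2


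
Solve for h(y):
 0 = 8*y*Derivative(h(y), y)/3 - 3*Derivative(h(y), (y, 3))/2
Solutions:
 h(y) = C1 + Integral(C2*airyai(2*6^(1/3)*y/3) + C3*airybi(2*6^(1/3)*y/3), y)


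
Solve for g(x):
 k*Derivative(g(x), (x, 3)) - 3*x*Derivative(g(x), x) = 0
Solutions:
 g(x) = C1 + Integral(C2*airyai(3^(1/3)*x*(1/k)^(1/3)) + C3*airybi(3^(1/3)*x*(1/k)^(1/3)), x)


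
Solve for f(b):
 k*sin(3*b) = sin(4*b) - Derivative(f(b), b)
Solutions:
 f(b) = C1 + k*cos(3*b)/3 - cos(4*b)/4


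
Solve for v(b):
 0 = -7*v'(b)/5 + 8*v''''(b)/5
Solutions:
 v(b) = C1 + C4*exp(7^(1/3)*b/2) + (C2*sin(sqrt(3)*7^(1/3)*b/4) + C3*cos(sqrt(3)*7^(1/3)*b/4))*exp(-7^(1/3)*b/4)


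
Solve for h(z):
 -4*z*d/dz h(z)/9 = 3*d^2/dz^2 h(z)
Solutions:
 h(z) = C1 + C2*erf(sqrt(6)*z/9)


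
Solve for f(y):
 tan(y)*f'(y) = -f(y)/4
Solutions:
 f(y) = C1/sin(y)^(1/4)


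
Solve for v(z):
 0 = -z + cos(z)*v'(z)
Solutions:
 v(z) = C1 + Integral(z/cos(z), z)


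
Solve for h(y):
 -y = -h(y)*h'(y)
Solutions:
 h(y) = -sqrt(C1 + y^2)
 h(y) = sqrt(C1 + y^2)


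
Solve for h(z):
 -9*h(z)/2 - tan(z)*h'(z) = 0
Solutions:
 h(z) = C1/sin(z)^(9/2)


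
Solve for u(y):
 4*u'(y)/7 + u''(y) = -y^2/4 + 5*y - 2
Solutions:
 u(y) = C1 + C2*exp(-4*y/7) - 7*y^3/48 + 329*y^2/64 - 2751*y/128


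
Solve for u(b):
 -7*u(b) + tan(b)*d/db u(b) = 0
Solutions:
 u(b) = C1*sin(b)^7


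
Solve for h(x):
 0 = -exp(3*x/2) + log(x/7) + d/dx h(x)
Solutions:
 h(x) = C1 - x*log(x) + x*(1 + log(7)) + 2*exp(3*x/2)/3


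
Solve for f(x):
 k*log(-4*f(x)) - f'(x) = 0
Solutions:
 Integral(1/(log(-_y) + 2*log(2)), (_y, f(x))) = C1 + k*x


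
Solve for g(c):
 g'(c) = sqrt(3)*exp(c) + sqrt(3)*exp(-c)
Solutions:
 g(c) = C1 + 2*sqrt(3)*sinh(c)


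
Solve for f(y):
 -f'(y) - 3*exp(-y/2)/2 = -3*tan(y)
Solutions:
 f(y) = C1 + 3*log(tan(y)^2 + 1)/2 + 3*exp(-y/2)


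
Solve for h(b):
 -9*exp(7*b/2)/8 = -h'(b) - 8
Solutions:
 h(b) = C1 - 8*b + 9*exp(7*b/2)/28


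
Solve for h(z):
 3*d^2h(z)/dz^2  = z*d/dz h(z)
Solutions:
 h(z) = C1 + C2*erfi(sqrt(6)*z/6)


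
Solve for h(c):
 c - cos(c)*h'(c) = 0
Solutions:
 h(c) = C1 + Integral(c/cos(c), c)


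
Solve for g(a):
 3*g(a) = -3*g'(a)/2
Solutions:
 g(a) = C1*exp(-2*a)


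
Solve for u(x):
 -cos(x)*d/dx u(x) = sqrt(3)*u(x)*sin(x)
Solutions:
 u(x) = C1*cos(x)^(sqrt(3))


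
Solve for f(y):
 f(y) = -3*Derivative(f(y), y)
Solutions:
 f(y) = C1*exp(-y/3)


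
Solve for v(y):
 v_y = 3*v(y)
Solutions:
 v(y) = C1*exp(3*y)


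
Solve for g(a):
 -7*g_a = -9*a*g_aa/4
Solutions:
 g(a) = C1 + C2*a^(37/9)


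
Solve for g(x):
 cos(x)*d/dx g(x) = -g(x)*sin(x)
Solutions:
 g(x) = C1*cos(x)


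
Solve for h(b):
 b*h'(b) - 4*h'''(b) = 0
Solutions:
 h(b) = C1 + Integral(C2*airyai(2^(1/3)*b/2) + C3*airybi(2^(1/3)*b/2), b)


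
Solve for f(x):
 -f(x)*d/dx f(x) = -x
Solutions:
 f(x) = -sqrt(C1 + x^2)
 f(x) = sqrt(C1 + x^2)


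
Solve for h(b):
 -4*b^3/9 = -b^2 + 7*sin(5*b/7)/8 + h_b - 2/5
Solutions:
 h(b) = C1 - b^4/9 + b^3/3 + 2*b/5 + 49*cos(5*b/7)/40


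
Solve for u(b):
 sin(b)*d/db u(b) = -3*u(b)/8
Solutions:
 u(b) = C1*(cos(b) + 1)^(3/16)/(cos(b) - 1)^(3/16)


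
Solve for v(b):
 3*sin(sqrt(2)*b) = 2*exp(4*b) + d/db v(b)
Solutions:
 v(b) = C1 - exp(4*b)/2 - 3*sqrt(2)*cos(sqrt(2)*b)/2


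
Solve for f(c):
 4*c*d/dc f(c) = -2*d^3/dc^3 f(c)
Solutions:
 f(c) = C1 + Integral(C2*airyai(-2^(1/3)*c) + C3*airybi(-2^(1/3)*c), c)


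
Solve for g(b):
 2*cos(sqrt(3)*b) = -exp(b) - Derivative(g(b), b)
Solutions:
 g(b) = C1 - exp(b) - 2*sqrt(3)*sin(sqrt(3)*b)/3


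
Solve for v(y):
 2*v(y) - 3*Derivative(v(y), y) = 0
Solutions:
 v(y) = C1*exp(2*y/3)


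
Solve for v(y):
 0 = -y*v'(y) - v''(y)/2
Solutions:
 v(y) = C1 + C2*erf(y)


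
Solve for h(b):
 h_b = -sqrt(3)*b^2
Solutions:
 h(b) = C1 - sqrt(3)*b^3/3


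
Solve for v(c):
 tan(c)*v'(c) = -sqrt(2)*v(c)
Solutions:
 v(c) = C1/sin(c)^(sqrt(2))


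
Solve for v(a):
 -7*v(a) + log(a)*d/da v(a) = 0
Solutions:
 v(a) = C1*exp(7*li(a))


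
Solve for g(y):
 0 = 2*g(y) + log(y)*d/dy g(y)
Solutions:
 g(y) = C1*exp(-2*li(y))


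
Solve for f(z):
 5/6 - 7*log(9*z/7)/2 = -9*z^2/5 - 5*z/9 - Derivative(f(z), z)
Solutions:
 f(z) = C1 - 3*z^3/5 - 5*z^2/18 + 7*z*log(z)/2 - 7*z*log(7)/2 - 13*z/3 + 7*z*log(3)


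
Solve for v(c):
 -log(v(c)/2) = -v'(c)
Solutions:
 Integral(1/(-log(_y) + log(2)), (_y, v(c))) = C1 - c


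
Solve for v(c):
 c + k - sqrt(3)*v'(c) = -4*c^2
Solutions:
 v(c) = C1 + 4*sqrt(3)*c^3/9 + sqrt(3)*c^2/6 + sqrt(3)*c*k/3


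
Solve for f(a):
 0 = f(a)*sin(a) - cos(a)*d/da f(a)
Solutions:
 f(a) = C1/cos(a)


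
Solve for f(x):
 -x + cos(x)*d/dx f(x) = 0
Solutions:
 f(x) = C1 + Integral(x/cos(x), x)


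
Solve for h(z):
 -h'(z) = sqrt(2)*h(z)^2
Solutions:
 h(z) = 1/(C1 + sqrt(2)*z)


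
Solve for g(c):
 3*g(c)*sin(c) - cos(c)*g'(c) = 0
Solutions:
 g(c) = C1/cos(c)^3


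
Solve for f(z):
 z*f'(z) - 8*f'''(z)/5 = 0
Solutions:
 f(z) = C1 + Integral(C2*airyai(5^(1/3)*z/2) + C3*airybi(5^(1/3)*z/2), z)


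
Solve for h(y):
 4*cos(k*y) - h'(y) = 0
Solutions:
 h(y) = C1 + 4*sin(k*y)/k


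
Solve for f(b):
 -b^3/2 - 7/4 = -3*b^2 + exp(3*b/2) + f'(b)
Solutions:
 f(b) = C1 - b^4/8 + b^3 - 7*b/4 - 2*exp(3*b/2)/3


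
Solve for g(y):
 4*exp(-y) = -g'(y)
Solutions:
 g(y) = C1 + 4*exp(-y)


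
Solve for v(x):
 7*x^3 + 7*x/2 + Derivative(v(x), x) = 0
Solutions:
 v(x) = C1 - 7*x^4/4 - 7*x^2/4


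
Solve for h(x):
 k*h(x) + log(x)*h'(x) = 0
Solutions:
 h(x) = C1*exp(-k*li(x))


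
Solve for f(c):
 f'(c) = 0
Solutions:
 f(c) = C1


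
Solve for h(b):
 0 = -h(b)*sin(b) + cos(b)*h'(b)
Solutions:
 h(b) = C1/cos(b)


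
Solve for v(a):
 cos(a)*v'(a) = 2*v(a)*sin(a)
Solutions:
 v(a) = C1/cos(a)^2


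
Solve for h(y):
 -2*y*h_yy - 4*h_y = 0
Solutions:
 h(y) = C1 + C2/y


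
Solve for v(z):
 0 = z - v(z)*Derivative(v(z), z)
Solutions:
 v(z) = -sqrt(C1 + z^2)
 v(z) = sqrt(C1 + z^2)


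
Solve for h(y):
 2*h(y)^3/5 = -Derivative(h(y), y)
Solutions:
 h(y) = -sqrt(10)*sqrt(-1/(C1 - 2*y))/2
 h(y) = sqrt(10)*sqrt(-1/(C1 - 2*y))/2


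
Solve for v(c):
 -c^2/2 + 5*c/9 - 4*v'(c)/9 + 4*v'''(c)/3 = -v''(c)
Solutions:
 v(c) = C1 + C2*exp(c*(-9 + sqrt(273))/24) + C3*exp(-c*(9 + sqrt(273))/24) - 3*c^3/8 - 61*c^2/32 - 981*c/64


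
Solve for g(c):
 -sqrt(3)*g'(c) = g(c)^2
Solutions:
 g(c) = 3/(C1 + sqrt(3)*c)


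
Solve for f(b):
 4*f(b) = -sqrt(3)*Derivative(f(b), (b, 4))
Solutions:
 f(b) = (C1*sin(3^(7/8)*b/3) + C2*cos(3^(7/8)*b/3))*exp(-3^(7/8)*b/3) + (C3*sin(3^(7/8)*b/3) + C4*cos(3^(7/8)*b/3))*exp(3^(7/8)*b/3)


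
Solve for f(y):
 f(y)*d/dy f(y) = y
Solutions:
 f(y) = -sqrt(C1 + y^2)
 f(y) = sqrt(C1 + y^2)


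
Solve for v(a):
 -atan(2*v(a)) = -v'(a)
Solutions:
 Integral(1/atan(2*_y), (_y, v(a))) = C1 + a


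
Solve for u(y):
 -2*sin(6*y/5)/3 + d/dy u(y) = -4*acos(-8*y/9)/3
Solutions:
 u(y) = C1 - 4*y*acos(-8*y/9)/3 - sqrt(81 - 64*y^2)/6 - 5*cos(6*y/5)/9


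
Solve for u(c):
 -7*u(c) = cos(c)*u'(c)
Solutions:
 u(c) = C1*sqrt(sin(c) - 1)*(sin(c)^3 - 3*sin(c)^2 + 3*sin(c) - 1)/(sqrt(sin(c) + 1)*(sin(c)^3 + 3*sin(c)^2 + 3*sin(c) + 1))


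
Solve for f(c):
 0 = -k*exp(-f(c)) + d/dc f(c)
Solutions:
 f(c) = log(C1 + c*k)


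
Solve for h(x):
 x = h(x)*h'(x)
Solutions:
 h(x) = -sqrt(C1 + x^2)
 h(x) = sqrt(C1 + x^2)


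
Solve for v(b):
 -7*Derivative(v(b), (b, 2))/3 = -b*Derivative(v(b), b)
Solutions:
 v(b) = C1 + C2*erfi(sqrt(42)*b/14)


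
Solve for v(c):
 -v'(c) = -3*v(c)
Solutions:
 v(c) = C1*exp(3*c)


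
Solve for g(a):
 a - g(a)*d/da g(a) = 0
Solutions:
 g(a) = -sqrt(C1 + a^2)
 g(a) = sqrt(C1 + a^2)


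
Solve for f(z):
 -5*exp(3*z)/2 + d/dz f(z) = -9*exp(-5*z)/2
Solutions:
 f(z) = C1 + 5*exp(3*z)/6 + 9*exp(-5*z)/10


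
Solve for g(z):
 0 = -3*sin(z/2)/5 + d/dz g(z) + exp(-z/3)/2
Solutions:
 g(z) = C1 - 6*cos(z/2)/5 + 3*exp(-z/3)/2


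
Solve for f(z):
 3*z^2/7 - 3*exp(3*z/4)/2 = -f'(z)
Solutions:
 f(z) = C1 - z^3/7 + 2*exp(3*z/4)


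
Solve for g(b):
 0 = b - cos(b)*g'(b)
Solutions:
 g(b) = C1 + Integral(b/cos(b), b)


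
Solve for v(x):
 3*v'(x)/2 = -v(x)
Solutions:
 v(x) = C1*exp(-2*x/3)


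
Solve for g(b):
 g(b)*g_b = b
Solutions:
 g(b) = -sqrt(C1 + b^2)
 g(b) = sqrt(C1 + b^2)


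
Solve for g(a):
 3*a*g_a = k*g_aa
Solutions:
 g(a) = C1 + C2*erf(sqrt(6)*a*sqrt(-1/k)/2)/sqrt(-1/k)


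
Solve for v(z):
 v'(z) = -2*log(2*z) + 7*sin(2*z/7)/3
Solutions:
 v(z) = C1 - 2*z*log(z) - 2*z*log(2) + 2*z - 49*cos(2*z/7)/6


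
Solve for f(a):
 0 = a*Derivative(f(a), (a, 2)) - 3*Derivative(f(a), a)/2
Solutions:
 f(a) = C1 + C2*a^(5/2)


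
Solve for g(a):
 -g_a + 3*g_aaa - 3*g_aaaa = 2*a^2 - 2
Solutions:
 g(a) = C1 + C2*exp(a*(2*2^(1/3)/(3*sqrt(5) + 7)^(1/3) + 2^(2/3)*(3*sqrt(5) + 7)^(1/3) + 4)/12)*sin(2^(1/3)*sqrt(3)*a*(-2^(1/3)*(3*sqrt(5) + 7)^(1/3) + 2/(3*sqrt(5) + 7)^(1/3))/12) + C3*exp(a*(2*2^(1/3)/(3*sqrt(5) + 7)^(1/3) + 2^(2/3)*(3*sqrt(5) + 7)^(1/3) + 4)/12)*cos(2^(1/3)*sqrt(3)*a*(-2^(1/3)*(3*sqrt(5) + 7)^(1/3) + 2/(3*sqrt(5) + 7)^(1/3))/12) + C4*exp(a*(-2^(2/3)*(3*sqrt(5) + 7)^(1/3) - 2*2^(1/3)/(3*sqrt(5) + 7)^(1/3) + 2)/6) - 2*a^3/3 - 10*a


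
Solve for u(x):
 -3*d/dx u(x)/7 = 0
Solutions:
 u(x) = C1


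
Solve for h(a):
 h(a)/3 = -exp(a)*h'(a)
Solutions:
 h(a) = C1*exp(exp(-a)/3)


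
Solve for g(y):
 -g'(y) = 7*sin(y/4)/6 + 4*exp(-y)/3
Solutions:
 g(y) = C1 + 14*cos(y/4)/3 + 4*exp(-y)/3


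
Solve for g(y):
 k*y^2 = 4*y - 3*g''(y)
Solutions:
 g(y) = C1 + C2*y - k*y^4/36 + 2*y^3/9


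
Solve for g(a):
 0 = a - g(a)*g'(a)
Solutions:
 g(a) = -sqrt(C1 + a^2)
 g(a) = sqrt(C1 + a^2)


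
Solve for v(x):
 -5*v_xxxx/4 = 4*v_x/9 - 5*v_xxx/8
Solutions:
 v(x) = C1 + C2*exp(x*(5*5^(1/3)/(8*sqrt(546) + 187)^(1/3) + 10 + 5^(2/3)*(8*sqrt(546) + 187)^(1/3))/60)*sin(sqrt(3)*5^(1/3)*x*(-5^(1/3)*(8*sqrt(546) + 187)^(1/3) + 5/(8*sqrt(546) + 187)^(1/3))/60) + C3*exp(x*(5*5^(1/3)/(8*sqrt(546) + 187)^(1/3) + 10 + 5^(2/3)*(8*sqrt(546) + 187)^(1/3))/60)*cos(sqrt(3)*5^(1/3)*x*(-5^(1/3)*(8*sqrt(546) + 187)^(1/3) + 5/(8*sqrt(546) + 187)^(1/3))/60) + C4*exp(x*(-5^(2/3)*(8*sqrt(546) + 187)^(1/3) - 5*5^(1/3)/(8*sqrt(546) + 187)^(1/3) + 5)/30)


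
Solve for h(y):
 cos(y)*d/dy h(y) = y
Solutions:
 h(y) = C1 + Integral(y/cos(y), y)


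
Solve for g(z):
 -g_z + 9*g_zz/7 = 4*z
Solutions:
 g(z) = C1 + C2*exp(7*z/9) - 2*z^2 - 36*z/7


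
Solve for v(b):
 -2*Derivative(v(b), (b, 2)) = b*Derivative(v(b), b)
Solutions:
 v(b) = C1 + C2*erf(b/2)


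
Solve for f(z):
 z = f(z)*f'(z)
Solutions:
 f(z) = -sqrt(C1 + z^2)
 f(z) = sqrt(C1 + z^2)


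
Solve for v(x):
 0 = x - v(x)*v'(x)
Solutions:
 v(x) = -sqrt(C1 + x^2)
 v(x) = sqrt(C1 + x^2)


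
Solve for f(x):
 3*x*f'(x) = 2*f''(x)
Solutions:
 f(x) = C1 + C2*erfi(sqrt(3)*x/2)


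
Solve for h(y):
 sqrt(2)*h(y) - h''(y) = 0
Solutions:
 h(y) = C1*exp(-2^(1/4)*y) + C2*exp(2^(1/4)*y)


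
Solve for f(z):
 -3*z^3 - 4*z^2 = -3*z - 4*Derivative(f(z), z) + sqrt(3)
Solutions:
 f(z) = C1 + 3*z^4/16 + z^3/3 - 3*z^2/8 + sqrt(3)*z/4


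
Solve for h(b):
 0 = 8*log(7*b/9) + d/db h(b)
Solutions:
 h(b) = C1 - 8*b*log(b) + b*log(43046721/5764801) + 8*b


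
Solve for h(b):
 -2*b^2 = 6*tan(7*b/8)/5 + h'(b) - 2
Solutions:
 h(b) = C1 - 2*b^3/3 + 2*b + 48*log(cos(7*b/8))/35


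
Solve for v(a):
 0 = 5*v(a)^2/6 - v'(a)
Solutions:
 v(a) = -6/(C1 + 5*a)


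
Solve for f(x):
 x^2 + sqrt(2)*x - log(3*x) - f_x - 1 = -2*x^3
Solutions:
 f(x) = C1 + x^4/2 + x^3/3 + sqrt(2)*x^2/2 - x*log(x) - x*log(3)


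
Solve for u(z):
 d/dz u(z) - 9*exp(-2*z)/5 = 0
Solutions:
 u(z) = C1 - 9*exp(-2*z)/10


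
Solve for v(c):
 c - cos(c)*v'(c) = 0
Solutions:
 v(c) = C1 + Integral(c/cos(c), c)


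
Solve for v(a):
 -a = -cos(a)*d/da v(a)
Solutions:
 v(a) = C1 + Integral(a/cos(a), a)


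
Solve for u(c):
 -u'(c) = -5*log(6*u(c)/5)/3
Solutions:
 3*Integral(1/(-log(_y) - log(6) + log(5)), (_y, u(c)))/5 = C1 - c


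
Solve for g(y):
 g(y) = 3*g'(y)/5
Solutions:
 g(y) = C1*exp(5*y/3)


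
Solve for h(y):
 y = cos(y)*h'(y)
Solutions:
 h(y) = C1 + Integral(y/cos(y), y)


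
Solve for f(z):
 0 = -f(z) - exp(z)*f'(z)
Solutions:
 f(z) = C1*exp(exp(-z))


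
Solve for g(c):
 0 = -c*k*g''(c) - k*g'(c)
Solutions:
 g(c) = C1 + C2*log(c)


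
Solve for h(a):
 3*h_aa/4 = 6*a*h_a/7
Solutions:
 h(a) = C1 + C2*erfi(2*sqrt(7)*a/7)


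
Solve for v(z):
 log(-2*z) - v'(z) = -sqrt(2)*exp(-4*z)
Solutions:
 v(z) = C1 + z*log(-z) + z*(-1 + log(2)) - sqrt(2)*exp(-4*z)/4


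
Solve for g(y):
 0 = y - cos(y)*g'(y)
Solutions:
 g(y) = C1 + Integral(y/cos(y), y)


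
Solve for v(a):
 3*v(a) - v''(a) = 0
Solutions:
 v(a) = C1*exp(-sqrt(3)*a) + C2*exp(sqrt(3)*a)


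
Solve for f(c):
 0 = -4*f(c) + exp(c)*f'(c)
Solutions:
 f(c) = C1*exp(-4*exp(-c))


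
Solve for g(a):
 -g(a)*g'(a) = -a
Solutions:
 g(a) = -sqrt(C1 + a^2)
 g(a) = sqrt(C1 + a^2)


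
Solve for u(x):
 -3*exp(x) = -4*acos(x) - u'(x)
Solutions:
 u(x) = C1 - 4*x*acos(x) + 4*sqrt(1 - x^2) + 3*exp(x)


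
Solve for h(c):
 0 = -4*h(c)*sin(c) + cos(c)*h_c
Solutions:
 h(c) = C1/cos(c)^4


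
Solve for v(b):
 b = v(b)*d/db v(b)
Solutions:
 v(b) = -sqrt(C1 + b^2)
 v(b) = sqrt(C1 + b^2)


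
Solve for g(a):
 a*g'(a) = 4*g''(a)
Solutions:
 g(a) = C1 + C2*erfi(sqrt(2)*a/4)


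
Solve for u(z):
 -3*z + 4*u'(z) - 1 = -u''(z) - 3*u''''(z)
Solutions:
 u(z) = C1 + C4*exp(-z) + 3*z^2/8 + z/16 + (C2*sin(sqrt(39)*z/6) + C3*cos(sqrt(39)*z/6))*exp(z/2)


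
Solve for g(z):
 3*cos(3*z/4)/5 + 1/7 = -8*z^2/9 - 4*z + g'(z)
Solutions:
 g(z) = C1 + 8*z^3/27 + 2*z^2 + z/7 + 4*sin(3*z/4)/5


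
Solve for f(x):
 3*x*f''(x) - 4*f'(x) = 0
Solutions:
 f(x) = C1 + C2*x^(7/3)


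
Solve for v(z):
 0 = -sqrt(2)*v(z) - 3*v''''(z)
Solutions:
 v(z) = (C1*sin(2^(5/8)*3^(3/4)*z/6) + C2*cos(2^(5/8)*3^(3/4)*z/6))*exp(-2^(5/8)*3^(3/4)*z/6) + (C3*sin(2^(5/8)*3^(3/4)*z/6) + C4*cos(2^(5/8)*3^(3/4)*z/6))*exp(2^(5/8)*3^(3/4)*z/6)


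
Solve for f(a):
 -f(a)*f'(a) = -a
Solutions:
 f(a) = -sqrt(C1 + a^2)
 f(a) = sqrt(C1 + a^2)


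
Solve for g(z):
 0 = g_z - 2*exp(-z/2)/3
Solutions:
 g(z) = C1 - 4*exp(-z/2)/3


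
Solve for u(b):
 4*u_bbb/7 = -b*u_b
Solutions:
 u(b) = C1 + Integral(C2*airyai(-14^(1/3)*b/2) + C3*airybi(-14^(1/3)*b/2), b)


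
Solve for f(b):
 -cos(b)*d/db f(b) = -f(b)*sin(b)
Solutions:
 f(b) = C1/cos(b)


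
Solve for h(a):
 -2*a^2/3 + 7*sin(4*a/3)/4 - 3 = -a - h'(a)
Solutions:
 h(a) = C1 + 2*a^3/9 - a^2/2 + 3*a + 21*cos(4*a/3)/16


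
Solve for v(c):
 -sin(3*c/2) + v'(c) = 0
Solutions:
 v(c) = C1 - 2*cos(3*c/2)/3


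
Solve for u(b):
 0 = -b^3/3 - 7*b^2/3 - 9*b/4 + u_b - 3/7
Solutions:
 u(b) = C1 + b^4/12 + 7*b^3/9 + 9*b^2/8 + 3*b/7


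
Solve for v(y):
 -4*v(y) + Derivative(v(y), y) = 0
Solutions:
 v(y) = C1*exp(4*y)


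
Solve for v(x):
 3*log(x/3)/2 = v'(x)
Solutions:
 v(x) = C1 + 3*x*log(x)/2 - 3*x*log(3)/2 - 3*x/2


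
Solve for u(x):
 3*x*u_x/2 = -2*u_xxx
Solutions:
 u(x) = C1 + Integral(C2*airyai(-6^(1/3)*x/2) + C3*airybi(-6^(1/3)*x/2), x)


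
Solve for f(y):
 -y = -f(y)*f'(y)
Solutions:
 f(y) = -sqrt(C1 + y^2)
 f(y) = sqrt(C1 + y^2)
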